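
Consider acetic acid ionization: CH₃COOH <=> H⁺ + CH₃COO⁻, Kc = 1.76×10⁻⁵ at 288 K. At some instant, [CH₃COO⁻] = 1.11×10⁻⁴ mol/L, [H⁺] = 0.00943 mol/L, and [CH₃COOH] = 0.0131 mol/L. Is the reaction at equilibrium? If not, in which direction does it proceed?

to the left

Qc = [H⁺]·[CH₃COO⁻] / [CH₃COOH] = (0.00943)·(1.11×10⁻⁴) / (0.0131) = 7.99×10⁻⁵
Qc = 7.99×10⁻⁵ > Kc = 1.76×10⁻⁵, so the reverse reaction proceeds.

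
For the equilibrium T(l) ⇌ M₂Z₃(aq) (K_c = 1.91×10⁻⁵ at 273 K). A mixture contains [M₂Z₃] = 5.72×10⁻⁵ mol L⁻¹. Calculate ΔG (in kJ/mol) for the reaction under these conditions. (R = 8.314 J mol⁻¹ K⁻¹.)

(T is a pure liquid — omitted from Q_c.)
Q_c = [M₂Z₃] = 5.72×10⁻⁵
ΔG = RT ln(Q_c/K_c) = (8.314 J mol⁻¹ K⁻¹)(273 K) × ln(5.72×10⁻⁵/1.91×10⁻⁵)
   = (2.270 kJ/mol)(1.097) = 2.49 kJ/mol
ΔG > 0, so the forward reaction is non-spontaneous (proceeds in reverse).

ΔG = 2.49 kJ/mol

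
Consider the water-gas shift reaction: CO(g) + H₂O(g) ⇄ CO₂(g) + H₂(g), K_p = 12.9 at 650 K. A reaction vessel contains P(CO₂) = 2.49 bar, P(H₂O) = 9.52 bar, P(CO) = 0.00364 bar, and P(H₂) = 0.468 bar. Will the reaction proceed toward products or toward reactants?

Q_p = P(CO₂)·P(H₂) / (P(CO)·P(H₂O)) = (2.49)·(0.468) / ((0.00364)·(9.52)) = 33.6
Q_p = 33.6 > K_p = 12.9, so the reverse reaction proceeds.

reverse (toward reactants)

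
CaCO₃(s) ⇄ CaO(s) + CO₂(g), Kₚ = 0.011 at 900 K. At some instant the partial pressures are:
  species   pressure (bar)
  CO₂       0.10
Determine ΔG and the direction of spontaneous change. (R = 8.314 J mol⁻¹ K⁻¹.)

ΔG = 16.5 kJ/mol; the forward reaction is non-spontaneous

(CaCO₃, CaO are pure solids — omitted from Qₚ.)
Qₚ = P(CO₂) = 0.100
ΔG = RT ln(Qₚ/Kₚ) = (8.314 J mol⁻¹ K⁻¹)(900 K) × ln(0.100/0.011)
   = (7.483 kJ/mol)(2.207) = 16.5 kJ/mol
ΔG > 0, so the forward reaction is non-spontaneous (proceeds in reverse).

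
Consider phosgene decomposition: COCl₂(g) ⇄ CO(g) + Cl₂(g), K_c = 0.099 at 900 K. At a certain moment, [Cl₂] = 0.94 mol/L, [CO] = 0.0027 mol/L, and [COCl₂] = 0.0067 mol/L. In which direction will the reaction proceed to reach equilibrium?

toward reactants

Q_c = [CO]·[Cl₂] / [COCl₂] = (0.0027)·(0.94) / (0.0067) = 0.38
Q_c = 0.38 > K_c = 0.099, so the reverse reaction proceeds.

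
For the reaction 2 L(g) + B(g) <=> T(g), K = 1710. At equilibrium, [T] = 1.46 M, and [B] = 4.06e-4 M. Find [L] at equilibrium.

At equilibrium, K = [T] / ([L]²·[B]) = 1710.
(1.46) / (([L])²·(4.06e-4)) = 1710
[L]² = 2.10 ⇒ [L] = 1.45 M

[L] = 1.45 M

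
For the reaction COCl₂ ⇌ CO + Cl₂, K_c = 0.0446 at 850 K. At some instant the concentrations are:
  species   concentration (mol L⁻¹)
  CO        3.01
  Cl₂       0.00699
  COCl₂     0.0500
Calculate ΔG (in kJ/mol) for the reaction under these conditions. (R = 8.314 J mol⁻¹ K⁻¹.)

ΔG = 15.9 kJ/mol

Q_c = [CO]·[Cl₂] / [COCl₂] = (3.01)·(0.00699) / (0.0500) = 0.421
ΔG = RT ln(Q_c/K_c) = (8.314 J mol⁻¹ K⁻¹)(850 K) × ln(0.421/0.0446)
   = (7.067 kJ/mol)(2.245) = 15.9 kJ/mol
ΔG > 0, so the forward reaction is non-spontaneous (proceeds in reverse).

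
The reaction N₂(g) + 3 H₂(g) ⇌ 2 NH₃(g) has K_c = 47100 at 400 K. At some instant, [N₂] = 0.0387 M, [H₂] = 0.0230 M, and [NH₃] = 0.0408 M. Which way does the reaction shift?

toward products

Q_c = [NH₃]² / ([N₂]·[H₂]³) = (0.0408)² / ((0.0387)·(0.0230)³) = 3540
Q_c = 3540 < K_c = 47100, so the forward reaction proceeds.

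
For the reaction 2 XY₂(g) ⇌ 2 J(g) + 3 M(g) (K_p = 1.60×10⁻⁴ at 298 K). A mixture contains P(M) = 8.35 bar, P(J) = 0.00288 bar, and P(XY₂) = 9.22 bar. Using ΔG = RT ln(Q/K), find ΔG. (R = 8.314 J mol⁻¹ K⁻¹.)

Q_p = P(J)²·P(M)³ / P(XY₂)² = (0.00288)²·(8.35)³ / (9.22)² = 5.68×10⁻⁵
ΔG = RT ln(Q_p/K_p) = (8.314 J mol⁻¹ K⁻¹)(298 K) × ln(5.68×10⁻⁵/1.60×10⁻⁴)
   = (2.478 kJ/mol)(-1.036) = -2.57 kJ/mol
ΔG < 0, so the forward reaction is spontaneous (proceeds forward).

ΔG = -2.57 kJ/mol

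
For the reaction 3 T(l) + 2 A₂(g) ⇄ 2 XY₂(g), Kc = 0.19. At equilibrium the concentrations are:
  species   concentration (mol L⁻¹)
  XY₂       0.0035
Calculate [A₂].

[A₂] = 0.0080 mol L⁻¹

(T is a pure liquid — omitted from Kc.)
At equilibrium, Kc = [XY₂]² / [A₂]² = 0.19.
(0.0035)² / ([A₂])² = 0.19
[A₂]² = 6.45×10⁻⁵ ⇒ [A₂] = 0.0080 mol L⁻¹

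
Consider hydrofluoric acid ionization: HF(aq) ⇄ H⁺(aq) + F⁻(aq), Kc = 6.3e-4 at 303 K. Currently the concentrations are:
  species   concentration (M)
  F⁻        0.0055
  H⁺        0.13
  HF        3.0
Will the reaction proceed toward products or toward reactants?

Qc = [H⁺]·[F⁻] / [HF] = (0.13)·(0.0055) / (3.0) = 2.4e-4
Qc = 2.4e-4 < Kc = 6.3e-4, so the forward reaction proceeds.

in the forward direction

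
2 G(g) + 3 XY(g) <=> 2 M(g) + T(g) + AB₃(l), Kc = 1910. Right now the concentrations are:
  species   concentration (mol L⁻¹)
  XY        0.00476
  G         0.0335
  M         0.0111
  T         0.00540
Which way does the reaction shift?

(AB₃ is a pure liquid — omitted from Qc.)
Qc = [M]²·[T] / ([G]²·[XY]³) = (0.0111)²·(0.00540) / ((0.0335)²·(0.00476)³) = 5500
Qc = 5500 > Kc = 1910, so the reverse reaction proceeds.

reverse (toward reactants)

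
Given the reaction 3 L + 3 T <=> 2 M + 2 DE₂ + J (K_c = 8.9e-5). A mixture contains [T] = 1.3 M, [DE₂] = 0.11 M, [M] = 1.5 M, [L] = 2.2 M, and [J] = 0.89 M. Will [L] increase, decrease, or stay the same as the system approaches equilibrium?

Q_c = [M]²·[DE₂]²·[J] / ([L]³·[T]³) = (1.5)²·(0.11)²·(0.89) / ((2.2)³·(1.3)³) = 0.0010
Q_c = 0.0010 > K_c = 8.9e-5: net reverse reaction.
L is a reactant, so it increases.

increase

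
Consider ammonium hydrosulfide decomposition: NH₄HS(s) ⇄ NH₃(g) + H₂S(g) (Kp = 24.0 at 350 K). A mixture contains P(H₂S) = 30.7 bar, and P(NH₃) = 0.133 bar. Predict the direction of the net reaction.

forward (toward products)

(NH₄HS is a pure solid — omitted from Qp.)
Qp = P(NH₃)·P(H₂S) = (0.133)·(30.7) = 4.08
Qp = 4.08 < Kp = 24.0, so the forward reaction proceeds.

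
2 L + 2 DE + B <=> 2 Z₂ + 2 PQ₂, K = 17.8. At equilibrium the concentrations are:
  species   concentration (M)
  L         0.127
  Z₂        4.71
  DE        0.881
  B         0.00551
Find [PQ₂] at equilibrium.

[PQ₂] = 0.00744 M

At equilibrium, K = [Z₂]²·[PQ₂]² / ([L]²·[DE]²·[B]) = 17.8.
(4.71)²·([PQ₂])² / ((0.127)²·(0.881)²·(0.00551)) = 17.8
[PQ₂]² = 5.53×10⁻⁵ ⇒ [PQ₂] = 0.00744 M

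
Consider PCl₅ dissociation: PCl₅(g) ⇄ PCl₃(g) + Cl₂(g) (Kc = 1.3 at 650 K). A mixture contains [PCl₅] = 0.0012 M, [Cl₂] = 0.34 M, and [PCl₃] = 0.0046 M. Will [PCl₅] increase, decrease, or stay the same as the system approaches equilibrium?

stay the same

Qc = [PCl₃]·[Cl₂] / [PCl₅] = (0.0046)·(0.34) / (0.0012) = 1.3
Qc = 1.3 = Kc; the system is at equilibrium.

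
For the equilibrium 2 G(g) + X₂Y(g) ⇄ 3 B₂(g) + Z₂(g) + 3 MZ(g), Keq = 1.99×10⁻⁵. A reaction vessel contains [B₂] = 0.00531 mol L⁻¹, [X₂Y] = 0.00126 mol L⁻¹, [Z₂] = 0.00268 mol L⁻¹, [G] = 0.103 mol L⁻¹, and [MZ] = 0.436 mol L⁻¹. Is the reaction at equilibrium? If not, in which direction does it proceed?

forward (toward products)

Q = [B₂]³·[Z₂]·[MZ]³ / ([G]²·[X₂Y]) = (0.00531)³·(0.00268)·(0.436)³ / ((0.103)²·(0.00126)) = 2.49×10⁻⁶
Q = 2.49×10⁻⁶ < Keq = 1.99×10⁻⁵, so the forward reaction proceeds.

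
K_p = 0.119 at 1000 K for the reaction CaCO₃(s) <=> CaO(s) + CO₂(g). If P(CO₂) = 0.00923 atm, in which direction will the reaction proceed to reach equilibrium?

in the forward direction

(CaCO₃, CaO are pure solids — omitted from Q_p.)
Q_p = P(CO₂) = 0.00923
Q_p = 0.00923 < K_p = 0.119, so the forward reaction proceeds.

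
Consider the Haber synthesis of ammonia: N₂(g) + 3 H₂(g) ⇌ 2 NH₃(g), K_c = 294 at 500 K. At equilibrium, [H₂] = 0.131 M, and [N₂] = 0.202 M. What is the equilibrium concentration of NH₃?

[NH₃] = 0.365 M

At equilibrium, K_c = [NH₃]² / ([N₂]·[H₂]³) = 294.
([NH₃])² / ((0.202)·(0.131)³) = 294
[NH₃]² = 0.134 ⇒ [NH₃] = 0.365 M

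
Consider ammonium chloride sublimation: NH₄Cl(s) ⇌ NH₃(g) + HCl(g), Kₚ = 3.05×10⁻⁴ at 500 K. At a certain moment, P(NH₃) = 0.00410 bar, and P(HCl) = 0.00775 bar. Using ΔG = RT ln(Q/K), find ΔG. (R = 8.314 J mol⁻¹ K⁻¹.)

ΔG = -9.40 kJ/mol

(NH₄Cl is a pure solid — omitted from Qₚ.)
Qₚ = P(NH₃)·P(HCl) = (0.00410)·(0.00775) = 3.18×10⁻⁵
ΔG = RT ln(Qₚ/Kₚ) = (8.314 J mol⁻¹ K⁻¹)(500 K) × ln(3.18×10⁻⁵/3.05×10⁻⁴)
   = (4.157 kJ/mol)(-2.261) = -9.40 kJ/mol
ΔG < 0, so the forward reaction is spontaneous (proceeds forward).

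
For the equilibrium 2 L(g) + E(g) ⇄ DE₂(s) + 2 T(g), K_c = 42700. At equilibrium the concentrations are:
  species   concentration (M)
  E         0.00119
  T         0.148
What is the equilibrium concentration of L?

(DE₂ is a pure solid — omitted from K_c.)
At equilibrium, K_c = [T]² / ([L]²·[E]) = 42700.
(0.148)² / (([L])²·(0.00119)) = 42700
[L]² = 4.31×10⁻⁴ ⇒ [L] = 0.0208 M

[L] = 0.0208 M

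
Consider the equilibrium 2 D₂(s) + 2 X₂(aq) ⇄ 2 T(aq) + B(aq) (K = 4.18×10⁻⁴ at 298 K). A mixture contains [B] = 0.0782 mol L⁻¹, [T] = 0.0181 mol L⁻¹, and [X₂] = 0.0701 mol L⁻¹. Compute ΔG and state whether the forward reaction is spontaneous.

ΔG = 6.25 kJ/mol; the forward reaction is non-spontaneous

(D₂ is a pure solid — omitted from Q.)
Q = [T]²·[B] / [X₂]² = (0.0181)²·(0.0782) / (0.0701)² = 0.00521
ΔG = RT ln(Q/K) = (8.314 J mol⁻¹ K⁻¹)(298 K) × ln(0.00521/4.18×10⁻⁴)
   = (2.478 kJ/mol)(2.523) = 6.25 kJ/mol
ΔG > 0, so the forward reaction is non-spontaneous (proceeds in reverse).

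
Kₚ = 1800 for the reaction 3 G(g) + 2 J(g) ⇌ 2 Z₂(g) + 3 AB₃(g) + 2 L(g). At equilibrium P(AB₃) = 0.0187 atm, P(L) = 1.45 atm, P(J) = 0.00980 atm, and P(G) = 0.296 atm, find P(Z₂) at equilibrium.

P(Z₂) = 18.1 atm

At equilibrium, Kₚ = P(Z₂)²·P(AB₃)³·P(L)² / (P(G)³·P(J)²) = 1800.
(P(Z₂))²·(0.0187)³·(1.45)² / ((0.296)³·(0.00980)²) = 1800
P(Z₂)² = 326 ⇒ P(Z₂) = 18.1 atm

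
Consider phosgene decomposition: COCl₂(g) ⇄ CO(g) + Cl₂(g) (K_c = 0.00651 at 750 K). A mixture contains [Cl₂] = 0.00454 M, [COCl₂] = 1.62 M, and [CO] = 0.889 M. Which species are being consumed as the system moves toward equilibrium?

COCl₂ (reactants)

Q_c = [CO]·[Cl₂] / [COCl₂] = (0.889)·(0.00454) / (1.62) = 0.00249
Q_c = 0.00249 < K_c = 0.00651: net forward reaction.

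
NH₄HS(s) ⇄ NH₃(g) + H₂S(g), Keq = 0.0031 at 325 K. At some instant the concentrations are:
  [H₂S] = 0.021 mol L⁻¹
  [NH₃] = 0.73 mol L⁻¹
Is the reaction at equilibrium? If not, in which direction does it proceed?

toward reactants

(NH₄HS is a pure solid — omitted from Q.)
Q = [NH₃]·[H₂S] = (0.73)·(0.021) = 0.015
Q = 0.015 > Keq = 0.0031, so the reverse reaction proceeds.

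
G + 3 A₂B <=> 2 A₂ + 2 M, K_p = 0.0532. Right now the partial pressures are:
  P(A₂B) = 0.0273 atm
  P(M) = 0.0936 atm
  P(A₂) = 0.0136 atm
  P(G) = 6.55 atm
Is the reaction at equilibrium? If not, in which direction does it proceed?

forward (toward products)

Q_p = P(A₂)²·P(M)² / (P(G)·P(A₂B)³) = (0.0136)²·(0.0936)² / ((6.55)·(0.0273)³) = 0.0122
Q_p = 0.0122 < K_p = 0.0532, so the forward reaction proceeds.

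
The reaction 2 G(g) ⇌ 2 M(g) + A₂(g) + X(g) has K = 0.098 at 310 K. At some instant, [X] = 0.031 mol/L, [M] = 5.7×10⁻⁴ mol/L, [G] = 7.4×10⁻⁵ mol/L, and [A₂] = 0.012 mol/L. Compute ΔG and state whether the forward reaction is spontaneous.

ΔG = -3.84 kJ/mol; the forward reaction is spontaneous

Q = [M]²·[A₂]·[X] / [G]² = (5.7×10⁻⁴)²·(0.012)·(0.031) / (7.4×10⁻⁵)² = 0.0221
ΔG = RT ln(Q/K) = (8.314 J mol⁻¹ K⁻¹)(310 K) × ln(0.0221/0.098)
   = (2.577 kJ/mol)(-1.489) = -3.84 kJ/mol
ΔG < 0, so the forward reaction is spontaneous (proceeds forward).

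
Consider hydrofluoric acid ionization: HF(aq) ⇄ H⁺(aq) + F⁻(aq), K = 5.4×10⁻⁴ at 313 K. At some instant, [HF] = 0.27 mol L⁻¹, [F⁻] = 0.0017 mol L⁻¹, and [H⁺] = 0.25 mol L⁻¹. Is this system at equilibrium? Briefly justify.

Q = [H⁺]·[F⁻] / [HF] = (0.25)·(0.0017) / (0.27) = 0.0016
Q = 0.0016 > K = 5.4×10⁻⁴: net reverse reaction.

no; Q > K, reaction proceeds in reverse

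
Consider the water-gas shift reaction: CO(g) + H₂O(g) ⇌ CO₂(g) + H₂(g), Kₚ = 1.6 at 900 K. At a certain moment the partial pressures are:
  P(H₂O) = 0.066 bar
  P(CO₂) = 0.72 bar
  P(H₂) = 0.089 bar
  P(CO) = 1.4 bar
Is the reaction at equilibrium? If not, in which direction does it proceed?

toward products

Qₚ = P(CO₂)·P(H₂) / (P(CO)·P(H₂O)) = (0.72)·(0.089) / ((1.4)·(0.066)) = 0.69
Qₚ = 0.69 < Kₚ = 1.6, so the forward reaction proceeds.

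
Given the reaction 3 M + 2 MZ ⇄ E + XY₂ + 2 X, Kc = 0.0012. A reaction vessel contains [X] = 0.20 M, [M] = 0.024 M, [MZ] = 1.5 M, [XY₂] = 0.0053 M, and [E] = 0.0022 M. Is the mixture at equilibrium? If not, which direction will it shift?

no; Q > K, reaction proceeds in reverse

Qc = [E]·[XY₂]·[X]² / ([M]³·[MZ]²) = (0.0022)·(0.0053)·(0.20)² / ((0.024)³·(1.5)²) = 0.015
Qc = 0.015 > Kc = 0.0012: net reverse reaction.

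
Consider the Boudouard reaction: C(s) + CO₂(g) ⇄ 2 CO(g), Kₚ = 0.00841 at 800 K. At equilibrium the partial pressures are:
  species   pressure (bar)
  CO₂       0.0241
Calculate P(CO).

P(CO) = 0.0142 bar

(C is a pure solid — omitted from Kₚ.)
At equilibrium, Kₚ = P(CO)² / P(CO₂) = 0.00841.
(P(CO))² / (0.0241) = 0.00841
P(CO)² = 2.03×10⁻⁴ ⇒ P(CO) = 0.0142 bar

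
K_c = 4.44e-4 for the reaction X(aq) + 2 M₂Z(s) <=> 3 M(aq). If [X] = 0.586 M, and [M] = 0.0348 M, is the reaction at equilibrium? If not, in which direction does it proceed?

to the right

(M₂Z is a pure solid — omitted from Q_c.)
Q_c = [M]³ / [X] = (0.0348)³ / (0.586) = 7.19e-5
Q_c = 7.19e-5 < K_c = 4.44e-4, so the forward reaction proceeds.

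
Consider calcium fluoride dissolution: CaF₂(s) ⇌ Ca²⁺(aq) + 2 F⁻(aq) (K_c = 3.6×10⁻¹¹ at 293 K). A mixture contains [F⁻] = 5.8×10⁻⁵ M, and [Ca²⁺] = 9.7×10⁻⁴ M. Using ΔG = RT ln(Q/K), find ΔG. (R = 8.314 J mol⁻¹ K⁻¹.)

(CaF₂ is a pure solid — omitted from Q_c.)
Q_c = [Ca²⁺]·[F⁻]² = (9.7×10⁻⁴)·(5.8×10⁻⁵)² = 3.26×10⁻¹²
ΔG = RT ln(Q_c/K_c) = (8.314 J mol⁻¹ K⁻¹)(293 K) × ln(3.26×10⁻¹²/3.6×10⁻¹¹)
   = (2.436 kJ/mol)(-2.402) = -5.85 kJ/mol
ΔG < 0, so the forward reaction is spontaneous (proceeds forward).

ΔG = -5.85 kJ/mol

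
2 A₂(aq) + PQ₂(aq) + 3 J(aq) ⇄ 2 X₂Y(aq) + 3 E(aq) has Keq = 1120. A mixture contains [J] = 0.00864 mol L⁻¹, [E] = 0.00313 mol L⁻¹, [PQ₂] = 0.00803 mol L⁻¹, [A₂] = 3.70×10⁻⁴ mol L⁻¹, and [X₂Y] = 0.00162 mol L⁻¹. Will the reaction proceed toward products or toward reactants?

Q = [X₂Y]²·[E]³ / ([A₂]²·[PQ₂]·[J]³) = (0.00162)²·(0.00313)³ / ((3.70×10⁻⁴)²·(0.00803)·(0.00864)³) = 114
Q = 114 < Keq = 1120, so the forward reaction proceeds.

toward products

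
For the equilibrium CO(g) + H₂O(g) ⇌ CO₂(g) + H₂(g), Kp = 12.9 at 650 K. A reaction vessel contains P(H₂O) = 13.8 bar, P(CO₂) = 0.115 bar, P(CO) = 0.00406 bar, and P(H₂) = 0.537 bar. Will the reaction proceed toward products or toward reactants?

Qp = P(CO₂)·P(H₂) / (P(CO)·P(H₂O)) = (0.115)·(0.537) / ((0.00406)·(13.8)) = 1.10
Qp = 1.10 < Kp = 12.9, so the forward reaction proceeds.

forward (toward products)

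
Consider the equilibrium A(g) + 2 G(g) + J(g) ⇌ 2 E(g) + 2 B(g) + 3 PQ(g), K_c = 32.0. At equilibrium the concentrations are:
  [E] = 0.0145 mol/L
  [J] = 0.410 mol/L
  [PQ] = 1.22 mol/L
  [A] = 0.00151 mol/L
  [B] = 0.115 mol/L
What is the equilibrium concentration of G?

At equilibrium, K_c = [E]²·[B]²·[PQ]³ / ([A]·[G]²·[J]) = 32.0.
(0.0145)²·(0.115)²·(1.22)³ / ((0.00151)·([G])²·(0.410)) = 32.0
[G]² = 2.55×10⁻⁴ ⇒ [G] = 0.0160 mol/L

[G] = 0.0160 mol/L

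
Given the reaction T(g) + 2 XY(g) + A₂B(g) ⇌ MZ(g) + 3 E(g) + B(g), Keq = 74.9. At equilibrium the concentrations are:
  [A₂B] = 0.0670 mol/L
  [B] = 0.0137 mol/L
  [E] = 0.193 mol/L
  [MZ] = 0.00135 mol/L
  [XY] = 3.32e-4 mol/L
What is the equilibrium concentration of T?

At equilibrium, Keq = [MZ]·[E]³·[B] / ([T]·[XY]²·[A₂B]) = 74.9.
(0.00135)·(0.193)³·(0.0137) / (([T])·(3.32e-4)²·(0.0670)) = 74.9
[T] = 0.240 mol/L

[T] = 0.240 mol/L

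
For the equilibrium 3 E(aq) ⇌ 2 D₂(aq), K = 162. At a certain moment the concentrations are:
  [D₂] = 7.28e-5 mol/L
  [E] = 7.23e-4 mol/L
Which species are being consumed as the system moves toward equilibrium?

Q = [D₂]² / [E]³ = (7.28e-5)² / (7.23e-4)³ = 14.0
Q = 14.0 < K = 162: net forward reaction.

E (reactants)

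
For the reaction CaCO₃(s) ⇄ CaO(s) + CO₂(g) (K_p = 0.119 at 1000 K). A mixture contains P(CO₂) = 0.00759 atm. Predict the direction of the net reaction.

(CaCO₃, CaO are pure solids — omitted from Q_p.)
Q_p = P(CO₂) = 0.00759
Q_p = 0.00759 < K_p = 0.119, so the forward reaction proceeds.

forward (toward products)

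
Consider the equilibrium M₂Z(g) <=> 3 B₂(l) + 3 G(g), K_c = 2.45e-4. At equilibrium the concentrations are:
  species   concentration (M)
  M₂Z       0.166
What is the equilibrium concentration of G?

[G] = 0.0344 M

(B₂ is a pure liquid — omitted from K_c.)
At equilibrium, K_c = [G]³ / [M₂Z] = 2.45e-4.
([G])³ / (0.166) = 2.45e-4
[G]³ = 4.07e-5 ⇒ [G] = 0.0344 M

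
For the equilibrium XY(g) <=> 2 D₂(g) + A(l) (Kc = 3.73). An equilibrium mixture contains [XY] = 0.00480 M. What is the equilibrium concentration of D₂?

[D₂] = 0.134 M

(A is a pure liquid — omitted from Kc.)
At equilibrium, Kc = [D₂]² / [XY] = 3.73.
([D₂])² / (0.00480) = 3.73
[D₂]² = 0.0179 ⇒ [D₂] = 0.134 M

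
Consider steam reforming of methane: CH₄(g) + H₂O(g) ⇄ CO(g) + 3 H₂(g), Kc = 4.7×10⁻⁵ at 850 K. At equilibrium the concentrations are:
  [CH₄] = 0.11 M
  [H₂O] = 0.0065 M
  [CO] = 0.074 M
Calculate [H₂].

[H₂] = 0.0077 M

At equilibrium, Kc = [CO]·[H₂]³ / ([CH₄]·[H₂O]) = 4.7×10⁻⁵.
(0.074)·([H₂])³ / ((0.11)·(0.0065)) = 4.7×10⁻⁵
[H₂]³ = 4.54×10⁻⁷ ⇒ [H₂] = 0.0077 M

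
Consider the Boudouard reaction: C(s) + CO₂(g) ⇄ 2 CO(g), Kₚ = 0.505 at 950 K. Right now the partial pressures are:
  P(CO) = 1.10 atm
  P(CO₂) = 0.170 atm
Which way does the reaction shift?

(C is a pure solid — omitted from Qₚ.)
Qₚ = P(CO)² / P(CO₂) = (1.10)² / (0.170) = 7.12
Qₚ = 7.12 > Kₚ = 0.505, so the reverse reaction proceeds.

in the reverse direction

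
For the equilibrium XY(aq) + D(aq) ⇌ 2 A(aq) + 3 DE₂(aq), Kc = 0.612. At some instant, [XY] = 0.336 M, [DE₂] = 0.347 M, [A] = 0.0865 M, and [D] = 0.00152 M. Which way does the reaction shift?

Qc = [A]²·[DE₂]³ / ([XY]·[D]) = (0.0865)²·(0.347)³ / ((0.336)·(0.00152)) = 0.612
Qc = 0.612 = Kc, so the system is already at equilibrium.

at equilibrium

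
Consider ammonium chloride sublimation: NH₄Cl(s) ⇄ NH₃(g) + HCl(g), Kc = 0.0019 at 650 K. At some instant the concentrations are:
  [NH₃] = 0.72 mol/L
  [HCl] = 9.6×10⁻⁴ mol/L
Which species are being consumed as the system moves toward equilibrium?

NH₄Cl (reactants)

(NH₄Cl is a pure solid — omitted from Qc.)
Qc = [NH₃]·[HCl] = (0.72)·(9.6×10⁻⁴) = 6.9×10⁻⁴
Qc = 6.9×10⁻⁴ < Kc = 0.0019: net forward reaction.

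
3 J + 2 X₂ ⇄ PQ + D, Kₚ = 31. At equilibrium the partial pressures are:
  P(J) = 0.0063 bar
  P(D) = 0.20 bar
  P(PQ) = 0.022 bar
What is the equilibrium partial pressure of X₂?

At equilibrium, Kₚ = P(PQ)·P(D) / (P(J)³·P(X₂)²) = 31.
(0.022)·(0.20) / ((0.0063)³·(P(X₂))²) = 31
P(X₂)² = 568 ⇒ P(X₂) = 24 bar

P(X₂) = 24 bar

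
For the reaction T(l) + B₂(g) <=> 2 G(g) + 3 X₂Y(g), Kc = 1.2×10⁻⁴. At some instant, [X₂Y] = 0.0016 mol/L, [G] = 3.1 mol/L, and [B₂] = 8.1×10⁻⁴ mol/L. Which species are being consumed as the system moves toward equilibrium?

(T is a pure liquid — omitted from Qc.)
Qc = [G]²·[X₂Y]³ / [B₂] = (3.1)²·(0.0016)³ / (8.1×10⁻⁴) = 4.9×10⁻⁵
Qc = 4.9×10⁻⁵ < Kc = 1.2×10⁻⁴: net forward reaction.

T, B₂ (reactants)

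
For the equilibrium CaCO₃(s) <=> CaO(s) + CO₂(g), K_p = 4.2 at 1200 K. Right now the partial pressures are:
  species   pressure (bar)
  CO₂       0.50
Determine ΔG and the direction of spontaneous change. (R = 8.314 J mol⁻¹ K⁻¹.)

ΔG = -21.2 kJ/mol; the forward reaction is spontaneous

(CaCO₃, CaO are pure solids — omitted from Q_p.)
Q_p = P(CO₂) = 0.500
ΔG = RT ln(Q_p/K_p) = (8.314 J mol⁻¹ K⁻¹)(1200 K) × ln(0.500/4.2)
   = (9.977 kJ/mol)(-2.128) = -21.2 kJ/mol
ΔG < 0, so the forward reaction is spontaneous (proceeds forward).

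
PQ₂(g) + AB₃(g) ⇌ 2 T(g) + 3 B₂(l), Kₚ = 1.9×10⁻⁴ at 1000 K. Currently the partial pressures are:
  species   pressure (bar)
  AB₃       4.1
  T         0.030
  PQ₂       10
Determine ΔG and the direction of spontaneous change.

(B₂ is a pure liquid — omitted from Qₚ.)
Qₚ = P(T)² / (P(PQ₂)·P(AB₃)) = (0.030)² / ((10)·(4.1)) = 2.20×10⁻⁵
ΔG = RT ln(Qₚ/Kₚ) = (8.314 J mol⁻¹ K⁻¹)(1000 K) × ln(2.20×10⁻⁵/1.9×10⁻⁴)
   = (8.314 kJ/mol)(-2.156) = -17.9 kJ/mol
ΔG < 0, so the forward reaction is spontaneous (proceeds forward).

ΔG = -17.9 kJ/mol; the forward reaction is spontaneous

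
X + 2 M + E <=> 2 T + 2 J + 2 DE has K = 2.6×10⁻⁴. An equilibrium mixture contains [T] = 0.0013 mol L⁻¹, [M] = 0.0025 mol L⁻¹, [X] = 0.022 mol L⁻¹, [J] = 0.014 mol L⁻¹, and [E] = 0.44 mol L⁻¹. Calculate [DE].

At equilibrium, K = [T]²·[J]²·[DE]² / ([X]·[M]²·[E]) = 2.6×10⁻⁴.
(0.0013)²·(0.014)²·([DE])² / ((0.022)·(0.0025)²·(0.44)) = 2.6×10⁻⁴
[DE]² = 0.0475 ⇒ [DE] = 0.22 mol L⁻¹

[DE] = 0.22 mol L⁻¹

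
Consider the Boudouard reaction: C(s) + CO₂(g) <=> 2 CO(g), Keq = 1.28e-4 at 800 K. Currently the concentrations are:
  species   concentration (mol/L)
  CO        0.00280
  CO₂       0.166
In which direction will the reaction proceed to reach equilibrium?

in the forward direction

(C is a pure solid — omitted from Q.)
Q = [CO]² / [CO₂] = (0.00280)² / (0.166) = 4.72e-5
Q = 4.72e-5 < Keq = 1.28e-4, so the forward reaction proceeds.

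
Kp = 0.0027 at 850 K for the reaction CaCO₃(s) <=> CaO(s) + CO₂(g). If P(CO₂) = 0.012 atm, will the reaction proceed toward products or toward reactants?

(CaCO₃, CaO are pure solids — omitted from Qp.)
Qp = P(CO₂) = 0.012
Qp = 0.012 > Kp = 0.0027, so the reverse reaction proceeds.

in the reverse direction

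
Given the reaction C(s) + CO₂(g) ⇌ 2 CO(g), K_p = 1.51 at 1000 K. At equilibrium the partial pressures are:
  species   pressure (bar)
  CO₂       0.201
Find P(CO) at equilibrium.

P(CO) = 0.551 bar

(C is a pure solid — omitted from K_p.)
At equilibrium, K_p = P(CO)² / P(CO₂) = 1.51.
(P(CO))² / (0.201) = 1.51
P(CO)² = 0.304 ⇒ P(CO) = 0.551 bar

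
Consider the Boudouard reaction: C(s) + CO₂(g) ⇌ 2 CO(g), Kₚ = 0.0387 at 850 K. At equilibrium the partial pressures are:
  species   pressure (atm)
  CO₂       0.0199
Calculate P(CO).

(C is a pure solid — omitted from Kₚ.)
At equilibrium, Kₚ = P(CO)² / P(CO₂) = 0.0387.
(P(CO))² / (0.0199) = 0.0387
P(CO)² = 7.70×10⁻⁴ ⇒ P(CO) = 0.0278 atm

P(CO) = 0.0278 atm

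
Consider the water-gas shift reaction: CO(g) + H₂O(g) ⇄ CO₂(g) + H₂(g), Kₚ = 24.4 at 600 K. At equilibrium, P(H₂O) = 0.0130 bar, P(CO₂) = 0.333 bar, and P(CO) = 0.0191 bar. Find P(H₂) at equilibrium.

At equilibrium, Kₚ = P(CO₂)·P(H₂) / (P(CO)·P(H₂O)) = 24.4.
(0.333)·(P(H₂)) / ((0.0191)·(0.0130)) = 24.4
P(H₂) = 0.0182 bar

P(H₂) = 0.0182 bar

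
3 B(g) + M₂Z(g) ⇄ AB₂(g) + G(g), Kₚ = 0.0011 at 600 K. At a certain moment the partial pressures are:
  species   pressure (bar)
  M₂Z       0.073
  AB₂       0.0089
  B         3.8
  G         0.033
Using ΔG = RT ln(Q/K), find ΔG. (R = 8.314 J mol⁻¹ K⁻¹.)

Qₚ = P(AB₂)·P(G) / (P(B)³·P(M₂Z)) = (0.0089)·(0.033) / ((3.8)³·(0.073)) = 7.33×10⁻⁵
ΔG = RT ln(Qₚ/Kₚ) = (8.314 J mol⁻¹ K⁻¹)(600 K) × ln(7.33×10⁻⁵/0.0011)
   = (4.988 kJ/mol)(-2.709) = -13.5 kJ/mol
ΔG < 0, so the forward reaction is spontaneous (proceeds forward).

ΔG = -13.5 kJ/mol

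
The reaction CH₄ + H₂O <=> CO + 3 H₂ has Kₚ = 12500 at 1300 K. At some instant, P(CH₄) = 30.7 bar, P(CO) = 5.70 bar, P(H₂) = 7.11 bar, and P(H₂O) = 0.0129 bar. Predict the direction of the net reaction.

Qₚ = P(CO)·P(H₂)³ / (P(CH₄)·P(H₂O)) = (5.70)·(7.11)³ / ((30.7)·(0.0129)) = 5170
Qₚ = 5170 < Kₚ = 12500, so the forward reaction proceeds.

forward (toward products)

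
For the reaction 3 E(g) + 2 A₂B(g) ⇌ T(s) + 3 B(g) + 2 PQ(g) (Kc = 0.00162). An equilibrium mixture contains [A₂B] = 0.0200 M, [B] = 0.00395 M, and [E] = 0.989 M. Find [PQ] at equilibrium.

(T is a pure solid — omitted from Kc.)
At equilibrium, Kc = [B]³·[PQ]² / ([E]³·[A₂B]²) = 0.00162.
(0.00395)³·([PQ])² / ((0.989)³·(0.0200)²) = 0.00162
[PQ]² = 10.2 ⇒ [PQ] = 3.19 M

[PQ] = 3.19 M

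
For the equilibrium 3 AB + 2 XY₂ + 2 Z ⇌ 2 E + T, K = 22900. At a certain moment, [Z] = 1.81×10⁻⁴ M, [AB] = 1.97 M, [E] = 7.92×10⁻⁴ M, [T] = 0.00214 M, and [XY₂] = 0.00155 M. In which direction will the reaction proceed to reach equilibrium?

to the right

Q = [E]²·[T] / ([AB]³·[XY₂]²·[Z]²) = (7.92×10⁻⁴)²·(0.00214) / ((1.97)³·(0.00155)²·(1.81×10⁻⁴)²) = 2230
Q = 2230 < K = 22900, so the forward reaction proceeds.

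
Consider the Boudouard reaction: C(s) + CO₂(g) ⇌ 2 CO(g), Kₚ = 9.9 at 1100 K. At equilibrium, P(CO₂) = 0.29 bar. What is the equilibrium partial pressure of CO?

P(CO) = 1.7 bar

(C is a pure solid — omitted from Kₚ.)
At equilibrium, Kₚ = P(CO)² / P(CO₂) = 9.9.
(P(CO))² / (0.29) = 9.9
P(CO)² = 2.87 ⇒ P(CO) = 1.7 bar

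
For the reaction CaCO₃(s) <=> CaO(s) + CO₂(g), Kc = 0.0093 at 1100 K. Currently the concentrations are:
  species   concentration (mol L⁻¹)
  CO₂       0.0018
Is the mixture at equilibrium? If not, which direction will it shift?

no; Q < K, reaction proceeds forward

(CaCO₃, CaO are pure solids — omitted from Qc.)
Qc = [CO₂] = 0.0018
Qc = 0.0018 < Kc = 0.0093: net forward reaction.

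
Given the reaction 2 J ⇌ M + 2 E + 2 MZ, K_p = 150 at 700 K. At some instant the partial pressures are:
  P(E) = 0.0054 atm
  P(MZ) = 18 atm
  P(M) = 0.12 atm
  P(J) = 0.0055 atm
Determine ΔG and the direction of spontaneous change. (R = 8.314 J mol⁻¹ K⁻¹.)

Q_p = P(M)·P(E)²·P(MZ)² / P(J)² = (0.12)·(0.0054)²·(18)² / (0.0055)² = 37.5
ΔG = RT ln(Q_p/K_p) = (8.314 J mol⁻¹ K⁻¹)(700 K) × ln(37.5/150)
   = (5.820 kJ/mol)(-1.386) = -8.07 kJ/mol
ΔG < 0, so the forward reaction is spontaneous (proceeds forward).

ΔG = -8.07 kJ/mol; the forward reaction is spontaneous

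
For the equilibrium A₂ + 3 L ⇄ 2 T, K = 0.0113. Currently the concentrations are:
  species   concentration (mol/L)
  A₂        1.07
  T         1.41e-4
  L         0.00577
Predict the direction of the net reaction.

to the left

Q = [T]² / ([A₂]·[L]³) = (1.41e-4)² / ((1.07)·(0.00577)³) = 0.0967
Q = 0.0967 > K = 0.0113, so the reverse reaction proceeds.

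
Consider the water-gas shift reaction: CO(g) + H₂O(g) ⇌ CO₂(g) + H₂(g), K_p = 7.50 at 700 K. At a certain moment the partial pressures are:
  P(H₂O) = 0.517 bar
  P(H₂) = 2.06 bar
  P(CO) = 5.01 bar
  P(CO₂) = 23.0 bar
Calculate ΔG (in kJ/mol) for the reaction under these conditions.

Q_p = P(CO₂)·P(H₂) / (P(CO)·P(H₂O)) = (23.0)·(2.06) / ((5.01)·(0.517)) = 18.3
ΔG = RT ln(Q_p/K_p) = (8.314 J mol⁻¹ K⁻¹)(700 K) × ln(18.3/7.50)
   = (5.820 kJ/mol)(0.8920) = 5.19 kJ/mol
ΔG > 0, so the forward reaction is non-spontaneous (proceeds in reverse).

ΔG = 5.19 kJ/mol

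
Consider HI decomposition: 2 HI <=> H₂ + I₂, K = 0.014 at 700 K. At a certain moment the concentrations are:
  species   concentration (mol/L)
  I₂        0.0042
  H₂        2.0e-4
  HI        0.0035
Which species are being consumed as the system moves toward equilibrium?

Q = [H₂]·[I₂] / [HI]² = (2.0e-4)·(0.0042) / (0.0035)² = 0.069
Q = 0.069 > K = 0.014: net reverse reaction.

H₂, I₂ (products)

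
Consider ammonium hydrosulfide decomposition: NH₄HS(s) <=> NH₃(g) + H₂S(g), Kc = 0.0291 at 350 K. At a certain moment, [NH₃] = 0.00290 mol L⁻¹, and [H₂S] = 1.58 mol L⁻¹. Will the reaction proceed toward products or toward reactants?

(NH₄HS is a pure solid — omitted from Qc.)
Qc = [NH₃]·[H₂S] = (0.00290)·(1.58) = 0.00458
Qc = 0.00458 < Kc = 0.0291, so the forward reaction proceeds.

forward (toward products)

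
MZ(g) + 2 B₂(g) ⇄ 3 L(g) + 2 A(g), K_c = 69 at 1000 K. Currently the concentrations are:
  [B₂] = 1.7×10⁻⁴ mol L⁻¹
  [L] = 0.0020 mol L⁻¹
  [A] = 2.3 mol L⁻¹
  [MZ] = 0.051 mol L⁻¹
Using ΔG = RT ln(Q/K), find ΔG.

ΔG = -7.29 kJ/mol

Q_c = [L]³·[A]² / ([MZ]·[B₂]²) = (0.0020)³·(2.3)² / ((0.051)·(1.7×10⁻⁴)²) = 28.7
ΔG = RT ln(Q_c/K_c) = (8.314 J mol⁻¹ K⁻¹)(1000 K) × ln(28.7/69)
   = (8.314 kJ/mol)(-0.8772) = -7.29 kJ/mol
ΔG < 0, so the forward reaction is spontaneous (proceeds forward).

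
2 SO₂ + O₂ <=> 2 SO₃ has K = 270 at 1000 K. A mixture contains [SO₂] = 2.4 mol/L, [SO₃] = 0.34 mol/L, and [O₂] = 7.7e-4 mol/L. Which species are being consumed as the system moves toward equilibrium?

SO₂, O₂ (reactants)

Q = [SO₃]² / ([SO₂]²·[O₂]) = (0.34)² / ((2.4)²·(7.7e-4)) = 26
Q = 26 < K = 270: net forward reaction.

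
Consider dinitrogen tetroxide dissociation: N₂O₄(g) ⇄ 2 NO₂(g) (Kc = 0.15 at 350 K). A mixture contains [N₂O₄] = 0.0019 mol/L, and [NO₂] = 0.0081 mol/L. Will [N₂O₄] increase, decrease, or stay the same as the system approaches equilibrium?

Qc = [NO₂]² / [N₂O₄] = (0.0081)² / (0.0019) = 0.035
Qc = 0.035 < Kc = 0.15: net forward reaction.
N₂O₄ is a reactant, so it decreases.

decrease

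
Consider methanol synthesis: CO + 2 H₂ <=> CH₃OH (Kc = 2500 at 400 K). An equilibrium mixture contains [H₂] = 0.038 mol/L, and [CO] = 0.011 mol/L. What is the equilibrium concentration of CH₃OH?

[CH₃OH] = 0.040 mol/L

At equilibrium, Kc = [CH₃OH] / ([CO]·[H₂]²) = 2500.
([CH₃OH]) / ((0.011)·(0.038)²) = 2500
[CH₃OH] = 0.0397 = 0.040 mol/L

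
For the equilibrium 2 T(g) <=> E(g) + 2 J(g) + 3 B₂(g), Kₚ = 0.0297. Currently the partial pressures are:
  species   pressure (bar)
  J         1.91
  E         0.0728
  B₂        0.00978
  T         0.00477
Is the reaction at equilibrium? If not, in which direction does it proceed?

Qₚ = P(E)·P(J)²·P(B₂)³ / P(T)² = (0.0728)·(1.91)²·(0.00978)³ / (0.00477)² = 0.0109
Qₚ = 0.0109 < Kₚ = 0.0297, so the forward reaction proceeds.

to the right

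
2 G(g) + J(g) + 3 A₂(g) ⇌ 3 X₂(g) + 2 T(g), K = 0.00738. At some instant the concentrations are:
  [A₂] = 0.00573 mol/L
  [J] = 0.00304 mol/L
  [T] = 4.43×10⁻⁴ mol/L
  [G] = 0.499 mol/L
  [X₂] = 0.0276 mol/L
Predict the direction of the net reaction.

to the left

Q = [X₂]³·[T]² / ([G]²·[J]·[A₂]³) = (0.0276)³·(4.43×10⁻⁴)² / ((0.499)²·(0.00304)·(0.00573)³) = 0.0290
Q = 0.0290 > K = 0.00738, so the reverse reaction proceeds.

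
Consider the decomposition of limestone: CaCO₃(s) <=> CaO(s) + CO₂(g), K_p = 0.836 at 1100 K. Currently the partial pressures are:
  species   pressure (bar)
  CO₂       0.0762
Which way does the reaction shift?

(CaCO₃, CaO are pure solids — omitted from Q_p.)
Q_p = P(CO₂) = 0.0762
Q_p = 0.0762 < K_p = 0.836, so the forward reaction proceeds.

to the right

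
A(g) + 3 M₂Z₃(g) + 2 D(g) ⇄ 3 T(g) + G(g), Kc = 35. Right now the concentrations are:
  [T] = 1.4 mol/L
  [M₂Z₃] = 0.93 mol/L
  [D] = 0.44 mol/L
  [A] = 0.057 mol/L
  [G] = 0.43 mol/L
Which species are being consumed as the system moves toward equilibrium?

T, G (products)

Qc = [T]³·[G] / ([A]·[M₂Z₃]³·[D]²) = (1.4)³·(0.43) / ((0.057)·(0.93)³·(0.44)²) = 130
Qc = 130 > Kc = 35: net reverse reaction.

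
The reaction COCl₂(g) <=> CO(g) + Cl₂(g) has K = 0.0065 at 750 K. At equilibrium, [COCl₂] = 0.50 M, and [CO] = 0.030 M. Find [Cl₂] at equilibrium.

[Cl₂] = 0.11 M

At equilibrium, K = [CO]·[Cl₂] / [COCl₂] = 0.0065.
(0.030)·([Cl₂]) / (0.50) = 0.0065
[Cl₂] = 0.108 = 0.11 M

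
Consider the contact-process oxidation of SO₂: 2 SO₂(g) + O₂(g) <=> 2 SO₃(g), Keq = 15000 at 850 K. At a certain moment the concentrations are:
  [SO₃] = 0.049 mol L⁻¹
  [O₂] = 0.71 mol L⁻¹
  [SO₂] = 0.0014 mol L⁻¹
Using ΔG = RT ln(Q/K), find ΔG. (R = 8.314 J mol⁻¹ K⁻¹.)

Q = [SO₃]² / ([SO₂]²·[O₂]) = (0.049)² / ((0.0014)²·(0.71)) = 1730
ΔG = RT ln(Q/Keq) = (8.314 J mol⁻¹ K⁻¹)(850 K) × ln(1730/15000)
   = (7.067 kJ/mol)(-2.160) = -15.3 kJ/mol
ΔG < 0, so the forward reaction is spontaneous (proceeds forward).

ΔG = -15.3 kJ/mol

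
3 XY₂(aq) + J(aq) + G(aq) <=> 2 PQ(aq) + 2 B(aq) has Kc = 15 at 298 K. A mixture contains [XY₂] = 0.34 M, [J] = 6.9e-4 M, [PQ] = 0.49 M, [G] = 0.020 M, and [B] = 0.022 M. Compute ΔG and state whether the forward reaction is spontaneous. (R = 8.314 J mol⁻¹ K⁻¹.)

Qc = [PQ]²·[B]² / ([XY₂]³·[J]·[G]) = (0.49)²·(0.022)² / ((0.34)³·(6.9e-4)·(0.020)) = 214
ΔG = RT ln(Qc/Kc) = (8.314 J mol⁻¹ K⁻¹)(298 K) × ln(214/15)
   = (2.478 kJ/mol)(2.658) = 6.59 kJ/mol
ΔG > 0, so the forward reaction is non-spontaneous (proceeds in reverse).

ΔG = 6.59 kJ/mol; the forward reaction is non-spontaneous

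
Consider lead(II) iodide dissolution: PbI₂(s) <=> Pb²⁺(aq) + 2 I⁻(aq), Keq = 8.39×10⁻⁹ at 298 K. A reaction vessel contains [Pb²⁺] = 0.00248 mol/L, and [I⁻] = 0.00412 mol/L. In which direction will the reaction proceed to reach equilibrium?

(PbI₂ is a pure solid — omitted from Q.)
Q = [Pb²⁺]·[I⁻]² = (0.00248)·(0.00412)² = 4.21×10⁻⁸
Q = 4.21×10⁻⁸ > Keq = 8.39×10⁻⁹, so the reverse reaction proceeds.

to the left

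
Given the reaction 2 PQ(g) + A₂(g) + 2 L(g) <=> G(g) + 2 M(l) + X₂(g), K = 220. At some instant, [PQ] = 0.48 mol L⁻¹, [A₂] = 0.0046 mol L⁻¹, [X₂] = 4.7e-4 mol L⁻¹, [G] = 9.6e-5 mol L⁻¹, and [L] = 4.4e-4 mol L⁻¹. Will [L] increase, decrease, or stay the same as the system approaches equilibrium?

(M is a pure liquid — omitted from Q.)
Q = [G]·[X₂] / ([PQ]²·[A₂]·[L]²) = (9.6e-5)·(4.7e-4) / ((0.48)²·(0.0046)·(4.4e-4)²) = 220
Q = 220 = K; the system is at equilibrium.

stay the same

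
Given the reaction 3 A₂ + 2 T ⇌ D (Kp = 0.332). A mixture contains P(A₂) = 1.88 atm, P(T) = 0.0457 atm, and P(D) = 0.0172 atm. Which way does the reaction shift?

Qp = P(D) / (P(A₂)³·P(T)²) = (0.0172) / ((1.88)³·(0.0457)²) = 1.24
Qp = 1.24 > Kp = 0.332, so the reverse reaction proceeds.

reverse (toward reactants)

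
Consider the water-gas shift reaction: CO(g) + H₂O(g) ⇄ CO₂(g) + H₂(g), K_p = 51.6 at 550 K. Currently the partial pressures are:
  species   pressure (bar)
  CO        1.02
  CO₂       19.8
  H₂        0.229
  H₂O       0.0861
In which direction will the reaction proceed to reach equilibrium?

neither direction; the system is at equilibrium

Q_p = P(CO₂)·P(H₂) / (P(CO)·P(H₂O)) = (19.8)·(0.229) / ((1.02)·(0.0861)) = 51.6
Q_p = 51.6 = K_p, so the system is already at equilibrium.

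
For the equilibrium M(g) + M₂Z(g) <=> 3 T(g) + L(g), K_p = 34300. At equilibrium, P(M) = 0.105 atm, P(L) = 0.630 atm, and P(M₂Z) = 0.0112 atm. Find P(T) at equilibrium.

At equilibrium, K_p = P(T)³·P(L) / (P(M)·P(M₂Z)) = 34300.
(P(T))³·(0.630) / ((0.105)·(0.0112)) = 34300
P(T)³ = 64.0 ⇒ P(T) = 4.00 atm

P(T) = 4.00 atm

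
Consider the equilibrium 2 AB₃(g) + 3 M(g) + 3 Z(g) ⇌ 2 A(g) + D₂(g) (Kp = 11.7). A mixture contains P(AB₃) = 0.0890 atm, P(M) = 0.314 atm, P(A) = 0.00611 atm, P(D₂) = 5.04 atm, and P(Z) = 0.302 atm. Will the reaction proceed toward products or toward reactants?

to the left

Qp = P(A)²·P(D₂) / (P(AB₃)²·P(M)³·P(Z)³) = (0.00611)²·(5.04) / ((0.0890)²·(0.314)³·(0.302)³) = 27.9
Qp = 27.9 > Kp = 11.7, so the reverse reaction proceeds.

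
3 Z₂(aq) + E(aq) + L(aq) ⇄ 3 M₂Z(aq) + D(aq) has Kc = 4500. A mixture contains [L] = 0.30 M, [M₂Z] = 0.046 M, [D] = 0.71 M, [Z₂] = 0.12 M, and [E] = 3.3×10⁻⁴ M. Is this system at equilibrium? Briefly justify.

no; Q < K, reaction proceeds forward

Qc = [M₂Z]³·[D] / ([Z₂]³·[E]·[L]) = (0.046)³·(0.71) / ((0.12)³·(3.3×10⁻⁴)·(0.30)) = 400
Qc = 400 < Kc = 4500: net forward reaction.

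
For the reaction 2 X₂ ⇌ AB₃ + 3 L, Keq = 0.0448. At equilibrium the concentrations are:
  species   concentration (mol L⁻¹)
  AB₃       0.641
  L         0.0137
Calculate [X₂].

At equilibrium, Keq = [AB₃]·[L]³ / [X₂]² = 0.0448.
(0.641)·(0.0137)³ / ([X₂])² = 0.0448
[X₂]² = 3.68×10⁻⁵ ⇒ [X₂] = 0.00607 mol L⁻¹

[X₂] = 0.00607 mol L⁻¹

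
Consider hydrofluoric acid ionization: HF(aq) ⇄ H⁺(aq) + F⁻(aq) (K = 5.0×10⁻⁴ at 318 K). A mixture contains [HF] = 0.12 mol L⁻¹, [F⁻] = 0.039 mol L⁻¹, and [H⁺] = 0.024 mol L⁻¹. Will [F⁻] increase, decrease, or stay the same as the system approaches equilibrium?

decrease

Q = [H⁺]·[F⁻] / [HF] = (0.024)·(0.039) / (0.12) = 0.0078
Q = 0.0078 > K = 5.0×10⁻⁴: net reverse reaction.
F⁻ is a product, so it decreases.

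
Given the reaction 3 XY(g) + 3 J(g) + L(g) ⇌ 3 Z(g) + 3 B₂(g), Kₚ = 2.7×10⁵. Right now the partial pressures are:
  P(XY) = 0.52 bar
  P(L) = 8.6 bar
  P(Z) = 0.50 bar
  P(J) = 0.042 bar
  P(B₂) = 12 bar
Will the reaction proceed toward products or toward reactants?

Qₚ = P(Z)³·P(B₂)³ / (P(XY)³·P(J)³·P(L)) = (0.50)³·(12)³ / ((0.52)³·(0.042)³·(8.6)) = 2.4×10⁶
Qₚ = 2.4×10⁶ > Kₚ = 2.7×10⁵, so the reverse reaction proceeds.

to the left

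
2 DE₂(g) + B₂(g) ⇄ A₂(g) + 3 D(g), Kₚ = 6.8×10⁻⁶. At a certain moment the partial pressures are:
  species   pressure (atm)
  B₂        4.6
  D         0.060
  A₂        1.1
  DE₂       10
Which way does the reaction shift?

Qₚ = P(A₂)·P(D)³ / (P(DE₂)²·P(B₂)) = (1.1)·(0.060)³ / ((10)²·(4.6)) = 5.2×10⁻⁷
Qₚ = 5.2×10⁻⁷ < Kₚ = 6.8×10⁻⁶, so the forward reaction proceeds.

forward (toward products)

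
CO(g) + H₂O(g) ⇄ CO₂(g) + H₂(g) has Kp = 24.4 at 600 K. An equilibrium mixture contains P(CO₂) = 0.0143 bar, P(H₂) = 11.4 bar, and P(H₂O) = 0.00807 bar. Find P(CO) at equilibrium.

At equilibrium, Kp = P(CO₂)·P(H₂) / (P(CO)·P(H₂O)) = 24.4.
(0.0143)·(11.4) / ((P(CO))·(0.00807)) = 24.4
P(CO) = 0.828 bar

P(CO) = 0.828 bar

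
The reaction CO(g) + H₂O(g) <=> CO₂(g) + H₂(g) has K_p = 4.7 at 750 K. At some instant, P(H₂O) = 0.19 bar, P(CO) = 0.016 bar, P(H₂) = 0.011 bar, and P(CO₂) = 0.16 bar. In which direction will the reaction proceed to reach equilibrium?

Q_p = P(CO₂)·P(H₂) / (P(CO)·P(H₂O)) = (0.16)·(0.011) / ((0.016)·(0.19)) = 0.58
Q_p = 0.58 < K_p = 4.7, so the forward reaction proceeds.

forward (toward products)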